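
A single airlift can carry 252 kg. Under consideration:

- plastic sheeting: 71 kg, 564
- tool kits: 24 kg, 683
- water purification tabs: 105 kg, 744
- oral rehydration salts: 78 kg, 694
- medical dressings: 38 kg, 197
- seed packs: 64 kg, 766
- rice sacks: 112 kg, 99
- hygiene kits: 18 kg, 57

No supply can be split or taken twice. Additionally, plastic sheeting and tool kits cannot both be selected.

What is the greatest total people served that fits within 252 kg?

Best packing: tool kits + water purification tabs + medical dressings + seed packs + hygiene kits — 249 kg, 2447 total.
The spare 3 kg is too small for any remaining supply, and no feasible exchange beats 2447.

2447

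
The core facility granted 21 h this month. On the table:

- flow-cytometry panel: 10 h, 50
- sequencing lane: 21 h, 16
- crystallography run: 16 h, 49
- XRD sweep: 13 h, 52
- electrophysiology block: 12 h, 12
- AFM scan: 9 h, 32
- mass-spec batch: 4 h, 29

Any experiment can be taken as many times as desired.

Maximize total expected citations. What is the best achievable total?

By expected citations per h: mass-spec batch 7.25, flow-cytometry panel 5.00, XRD sweep 4.00, AFM scan 3.56 lead.
Taking 5×mass-spec batch: 20 h used, 145 in expected citations.

145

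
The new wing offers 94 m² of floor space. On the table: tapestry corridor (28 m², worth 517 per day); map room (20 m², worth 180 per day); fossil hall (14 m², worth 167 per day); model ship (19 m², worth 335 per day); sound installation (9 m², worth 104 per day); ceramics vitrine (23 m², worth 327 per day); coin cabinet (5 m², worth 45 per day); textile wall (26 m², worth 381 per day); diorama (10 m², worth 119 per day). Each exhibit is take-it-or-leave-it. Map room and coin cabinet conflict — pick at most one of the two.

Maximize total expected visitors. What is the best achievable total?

1465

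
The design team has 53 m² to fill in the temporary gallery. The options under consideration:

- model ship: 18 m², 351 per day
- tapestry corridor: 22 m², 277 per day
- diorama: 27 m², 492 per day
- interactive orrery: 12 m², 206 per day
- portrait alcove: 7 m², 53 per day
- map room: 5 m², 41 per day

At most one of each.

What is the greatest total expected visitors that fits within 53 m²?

The ratio heuristic lands on model ship + diorama + map room (884) but leaves 3 m² idle.
Dropping map room frees 5 m²; slotting in portrait alcove (7 m²) lifts the total to 896 at 52 m².

896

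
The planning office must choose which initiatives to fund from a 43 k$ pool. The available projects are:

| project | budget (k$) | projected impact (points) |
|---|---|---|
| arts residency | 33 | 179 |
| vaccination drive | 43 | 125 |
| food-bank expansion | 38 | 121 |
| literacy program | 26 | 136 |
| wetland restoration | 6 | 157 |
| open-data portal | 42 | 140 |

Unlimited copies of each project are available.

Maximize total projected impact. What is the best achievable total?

1099

Best packing: 7×wetland restoration — 42 k$, 1099 total.
That's the maximum — no swap from here does better than 1099.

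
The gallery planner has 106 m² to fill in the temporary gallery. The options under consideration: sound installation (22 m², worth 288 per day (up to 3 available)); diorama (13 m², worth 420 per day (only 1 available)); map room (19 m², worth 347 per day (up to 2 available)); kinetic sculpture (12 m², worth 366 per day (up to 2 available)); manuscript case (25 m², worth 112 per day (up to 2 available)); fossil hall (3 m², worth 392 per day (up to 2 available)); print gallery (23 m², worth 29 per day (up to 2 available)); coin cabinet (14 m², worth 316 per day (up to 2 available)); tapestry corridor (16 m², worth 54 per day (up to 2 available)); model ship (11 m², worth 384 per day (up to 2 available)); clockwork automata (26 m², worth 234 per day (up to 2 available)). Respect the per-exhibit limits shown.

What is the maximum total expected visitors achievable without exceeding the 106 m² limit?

By expected visitors per m²: fossil hall 130.67, model ship 34.91, diorama 32.31 lead.
Taking the top-ratio exhibits first gives diorama + 2×kinetic sculpture + 2×fossil hall + 2×coin cabinet + 2×model ship for 3336 (93 m²).
Dropping 2×coin cabinet frees 28 m²; slotting in 2×map room (38 m²) lifts the total to 3398 at 103 m².
Nothing else within 106 m² beats 3398.

3398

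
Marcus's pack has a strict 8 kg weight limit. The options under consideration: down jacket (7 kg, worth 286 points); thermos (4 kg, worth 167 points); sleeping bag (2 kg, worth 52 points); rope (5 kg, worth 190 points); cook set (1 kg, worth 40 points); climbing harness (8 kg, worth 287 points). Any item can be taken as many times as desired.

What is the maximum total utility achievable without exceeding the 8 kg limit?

Density check — thermos 41.75, down jacket 40.86, cook set 40.00, rope 38.00 are the best per kg.
The ratio ordering already packs tightly: 2×thermos, 8 kg, 334.

334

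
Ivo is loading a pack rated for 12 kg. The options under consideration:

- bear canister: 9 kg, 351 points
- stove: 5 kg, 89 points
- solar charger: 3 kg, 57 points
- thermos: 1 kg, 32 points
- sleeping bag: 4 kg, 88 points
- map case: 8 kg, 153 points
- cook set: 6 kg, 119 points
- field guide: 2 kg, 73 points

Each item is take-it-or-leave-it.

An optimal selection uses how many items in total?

Optimal total is 456.
One optimal bundle: bear canister + thermos + field guide (12 kg).
All optima have 3 items.

3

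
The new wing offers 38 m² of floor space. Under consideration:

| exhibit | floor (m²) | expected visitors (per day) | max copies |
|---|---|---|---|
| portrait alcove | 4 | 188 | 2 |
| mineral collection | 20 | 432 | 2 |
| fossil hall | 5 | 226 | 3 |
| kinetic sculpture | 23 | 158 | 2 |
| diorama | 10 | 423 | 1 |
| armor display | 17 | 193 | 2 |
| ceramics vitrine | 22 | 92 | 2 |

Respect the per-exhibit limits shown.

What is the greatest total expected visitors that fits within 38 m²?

1477

2×portrait alcove + 3×fossil hall + diorama uses 33 of the 38 m² and totals 1477.
Every other selection either busts 38 m² or exceeds an availability limit or fails to beat 1477.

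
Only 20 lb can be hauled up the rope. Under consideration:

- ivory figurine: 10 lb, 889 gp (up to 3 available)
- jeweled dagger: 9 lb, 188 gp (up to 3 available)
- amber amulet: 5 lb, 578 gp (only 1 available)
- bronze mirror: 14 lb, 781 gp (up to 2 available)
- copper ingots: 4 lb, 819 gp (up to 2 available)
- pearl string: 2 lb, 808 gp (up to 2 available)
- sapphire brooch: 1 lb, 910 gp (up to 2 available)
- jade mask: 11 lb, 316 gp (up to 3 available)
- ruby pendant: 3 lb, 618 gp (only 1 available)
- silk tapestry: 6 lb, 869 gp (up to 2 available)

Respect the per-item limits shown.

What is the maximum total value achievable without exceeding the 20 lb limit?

Greedy by ratio would take 2×copper ingots + 2×pearl string + 2×sapphire brooch + ruby pendant: 17 lb used, total 5692.
Dropping ruby pendant frees 3 lb; slotting in silk tapestry (6 lb) lifts the total to 5943 at 20 lb.

5943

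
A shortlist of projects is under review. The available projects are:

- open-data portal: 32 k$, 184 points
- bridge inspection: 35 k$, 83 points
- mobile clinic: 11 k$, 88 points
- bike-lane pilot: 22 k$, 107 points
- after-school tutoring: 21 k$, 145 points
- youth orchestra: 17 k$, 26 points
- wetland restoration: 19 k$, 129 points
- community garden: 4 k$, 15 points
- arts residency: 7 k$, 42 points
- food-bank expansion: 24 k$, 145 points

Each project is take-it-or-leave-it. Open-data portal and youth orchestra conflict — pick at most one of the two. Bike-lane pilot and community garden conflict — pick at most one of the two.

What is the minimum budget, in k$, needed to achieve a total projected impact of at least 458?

Need the lightest bundle worth ≥ 458.
open-data portal + mobile clinic + after-school tutoring + arts residency: 459 projected impact at 71 k$.
Any bundle with less than 71 k$ falls short of 458.

71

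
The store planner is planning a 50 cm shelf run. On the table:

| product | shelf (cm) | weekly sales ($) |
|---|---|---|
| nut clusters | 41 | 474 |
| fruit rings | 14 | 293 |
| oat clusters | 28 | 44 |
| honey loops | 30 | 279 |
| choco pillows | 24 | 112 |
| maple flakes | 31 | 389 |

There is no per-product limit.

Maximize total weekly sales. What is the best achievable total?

The ratio ordering already packs tightly: 3×fruit rings, 42 cm, 879.
Nothing else within 50 cm beats 879.

879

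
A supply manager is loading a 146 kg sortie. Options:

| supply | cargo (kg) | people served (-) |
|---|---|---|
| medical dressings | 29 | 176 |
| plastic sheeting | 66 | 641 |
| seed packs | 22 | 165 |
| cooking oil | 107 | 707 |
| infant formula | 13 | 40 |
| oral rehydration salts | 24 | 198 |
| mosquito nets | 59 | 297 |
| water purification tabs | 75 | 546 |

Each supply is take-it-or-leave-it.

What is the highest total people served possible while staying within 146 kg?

A density-first pass picks medical dressings + plastic sheeting + seed packs + oral rehydration salts — 1180 at 141 kg.
Replace medical dressings and seed packs and oral rehydration salts with water purification tabs: the trade gains 7 net, giving 1187 at 141 kg.
Next best is medical dressings + plastic sheeting + seed packs + oral rehydration salts at 1180 (141 kg) — short by 7.

1187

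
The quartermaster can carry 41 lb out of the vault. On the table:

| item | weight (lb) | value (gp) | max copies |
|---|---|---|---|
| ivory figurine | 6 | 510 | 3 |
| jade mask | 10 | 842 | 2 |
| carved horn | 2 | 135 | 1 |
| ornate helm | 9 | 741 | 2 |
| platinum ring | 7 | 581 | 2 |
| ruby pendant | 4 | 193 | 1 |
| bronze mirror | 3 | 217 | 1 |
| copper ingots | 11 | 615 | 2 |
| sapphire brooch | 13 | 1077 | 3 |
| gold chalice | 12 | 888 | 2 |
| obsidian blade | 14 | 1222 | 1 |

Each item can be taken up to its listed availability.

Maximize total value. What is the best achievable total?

3493

Ranking by ratio (value/lb): obsidian blade 87.29, ivory figurine 85.00, jade mask 84.20.
Taking the top-ratio items first gives 3×ivory figurine + carved horn + platinum ring + obsidian blade for 3468 (41 lb).
The 9 lb tied up in carved horn and platinum ring is better spent on ornate helm — total rises to 3493 (41 lb).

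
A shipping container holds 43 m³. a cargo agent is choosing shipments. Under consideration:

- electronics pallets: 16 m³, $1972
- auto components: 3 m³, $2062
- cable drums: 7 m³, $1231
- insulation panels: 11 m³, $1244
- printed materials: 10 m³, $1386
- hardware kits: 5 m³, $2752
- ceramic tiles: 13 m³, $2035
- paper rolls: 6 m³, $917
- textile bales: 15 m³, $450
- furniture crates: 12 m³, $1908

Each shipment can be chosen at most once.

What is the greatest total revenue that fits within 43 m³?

10256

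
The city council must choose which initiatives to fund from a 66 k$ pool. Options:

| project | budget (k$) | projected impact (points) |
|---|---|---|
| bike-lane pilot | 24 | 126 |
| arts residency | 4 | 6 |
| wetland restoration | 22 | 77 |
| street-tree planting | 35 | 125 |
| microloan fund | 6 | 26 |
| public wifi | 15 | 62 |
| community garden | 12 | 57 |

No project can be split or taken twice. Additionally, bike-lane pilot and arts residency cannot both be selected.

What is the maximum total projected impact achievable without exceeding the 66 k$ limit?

By projected impact per k$: bike-lane pilot 5.25, community garden 4.75, microloan fund 4.33, public wifi 4.13 lead.
Taking bike-lane pilot + wetland restoration + microloan fund + community garden: 64 k$ used, 286 in projected impact.
Runner-up bike-lane pilot + street-tree planting + microloan fund tops out at 277.

286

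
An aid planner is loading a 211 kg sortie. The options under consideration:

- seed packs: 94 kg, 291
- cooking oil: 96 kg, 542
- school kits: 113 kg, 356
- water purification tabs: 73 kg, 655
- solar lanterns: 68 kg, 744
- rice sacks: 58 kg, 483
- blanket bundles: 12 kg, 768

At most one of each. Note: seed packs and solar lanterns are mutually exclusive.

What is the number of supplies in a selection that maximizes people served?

The maximum people served within 211 kg is 2650.
For example water purification tabs + solar lanterns + rice sacks + blanket bundles achieves it, using 211 kg.
Any selection reaching 2650 contains exactly 4 supplies.

4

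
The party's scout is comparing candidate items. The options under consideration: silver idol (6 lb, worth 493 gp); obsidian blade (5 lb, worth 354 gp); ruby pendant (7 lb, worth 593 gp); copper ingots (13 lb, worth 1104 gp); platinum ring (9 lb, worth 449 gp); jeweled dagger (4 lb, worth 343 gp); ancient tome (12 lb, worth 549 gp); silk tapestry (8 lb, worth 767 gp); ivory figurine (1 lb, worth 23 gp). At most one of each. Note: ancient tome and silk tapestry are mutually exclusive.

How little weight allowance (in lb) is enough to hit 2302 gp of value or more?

Minimise lb subject to total value ≥ 2302.
silver idol + copper ingots + silk tapestry reaches 2364 using 27 lb.
No combination under 27 lb hits 2302.

27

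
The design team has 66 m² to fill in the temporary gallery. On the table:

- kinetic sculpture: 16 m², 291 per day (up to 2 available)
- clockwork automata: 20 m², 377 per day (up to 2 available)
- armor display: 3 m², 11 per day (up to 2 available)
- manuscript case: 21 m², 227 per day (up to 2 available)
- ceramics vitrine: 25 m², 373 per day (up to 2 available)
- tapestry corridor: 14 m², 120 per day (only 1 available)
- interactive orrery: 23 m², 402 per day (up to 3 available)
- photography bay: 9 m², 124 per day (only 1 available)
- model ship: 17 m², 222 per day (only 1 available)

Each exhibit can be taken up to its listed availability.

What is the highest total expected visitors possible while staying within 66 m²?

Greedy by ratio would take kinetic sculpture + 2×clockwork automata + photography bay: 65 m² used, total 1169.
Dropping kinetic sculpture and clockwork automata and photography bay frees 45 m²; slotting in 2×interactive orrery (46 m²) lifts the total to 1181 at 66 m².
Every other selection either busts 66 m² or exceeds an availability limit or fails to beat 1181.

1181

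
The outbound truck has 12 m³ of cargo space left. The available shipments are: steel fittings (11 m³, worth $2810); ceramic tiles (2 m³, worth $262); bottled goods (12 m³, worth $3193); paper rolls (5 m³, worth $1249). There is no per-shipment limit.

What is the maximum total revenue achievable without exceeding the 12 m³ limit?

3193

Ranking by ratio (revenue/m³): bottled goods 266.08, steel fittings 255.45, paper rolls 249.80, ceramic tiles 131.00.
Taking bottled goods: 12 m³ used, 3193 in revenue.
No other feasible combination exceeds 3193.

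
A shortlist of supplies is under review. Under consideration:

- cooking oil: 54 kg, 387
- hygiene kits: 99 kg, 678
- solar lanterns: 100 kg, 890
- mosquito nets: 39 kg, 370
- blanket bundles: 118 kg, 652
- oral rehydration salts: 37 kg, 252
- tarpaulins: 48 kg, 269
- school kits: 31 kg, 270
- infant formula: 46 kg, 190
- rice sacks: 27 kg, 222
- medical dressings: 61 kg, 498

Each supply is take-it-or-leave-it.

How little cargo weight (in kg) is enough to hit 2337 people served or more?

Minimise kg subject to total people served ≥ 2337.
cooking oil + solar lanterns + mosquito nets + rice sacks + medical dressings reaches 2367 using 281 kg.
Any bundle with less than 281 kg falls short of 2337.

281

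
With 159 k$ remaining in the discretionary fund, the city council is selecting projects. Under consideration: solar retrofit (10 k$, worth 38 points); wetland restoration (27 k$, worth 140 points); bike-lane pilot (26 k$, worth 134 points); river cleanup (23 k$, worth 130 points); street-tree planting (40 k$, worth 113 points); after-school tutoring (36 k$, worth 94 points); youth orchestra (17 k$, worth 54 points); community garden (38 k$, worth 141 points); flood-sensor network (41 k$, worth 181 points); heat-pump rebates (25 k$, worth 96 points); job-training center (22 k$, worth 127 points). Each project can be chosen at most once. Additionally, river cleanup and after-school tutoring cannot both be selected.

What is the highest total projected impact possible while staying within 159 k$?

By projected impact per k$: job-training center 5.77, river cleanup 5.65, wetland restoration 5.19, bike-lane pilot 5.15 lead.
Greedy by ratio would take solar retrofit + wetland restoration + bike-lane pilot + river cleanup + flood-sensor network + job-training center: 149 k$ used, total 750.
Dropping solar retrofit frees 10 k$; slotting in youth orchestra (17 k$) lifts the total to 766 at 156 k$.
That's the maximum — no feasible swap from here does better than 766.

766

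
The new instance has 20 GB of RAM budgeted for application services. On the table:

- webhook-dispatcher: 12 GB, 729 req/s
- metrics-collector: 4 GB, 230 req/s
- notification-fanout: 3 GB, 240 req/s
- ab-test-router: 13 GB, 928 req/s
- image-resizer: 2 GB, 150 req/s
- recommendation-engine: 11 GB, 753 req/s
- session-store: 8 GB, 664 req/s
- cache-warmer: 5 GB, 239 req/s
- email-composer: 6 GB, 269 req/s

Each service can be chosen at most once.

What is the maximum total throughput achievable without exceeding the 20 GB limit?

Filling by ratio: metrics-collector + notification-fanout + image-resizer + session-store for 1284, with 3 GB left unused.
The 9 GB tied up in metrics-collector and notification-fanout and image-resizer is better spent on recommendation-engine — total rises to 1417 (19 GB).

1417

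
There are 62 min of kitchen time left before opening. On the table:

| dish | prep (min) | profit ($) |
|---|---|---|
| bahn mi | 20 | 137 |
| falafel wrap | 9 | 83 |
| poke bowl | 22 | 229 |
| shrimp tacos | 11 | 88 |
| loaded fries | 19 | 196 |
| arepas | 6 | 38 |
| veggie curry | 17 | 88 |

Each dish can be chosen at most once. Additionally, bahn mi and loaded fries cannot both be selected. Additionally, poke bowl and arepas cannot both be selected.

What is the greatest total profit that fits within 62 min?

596

Best packing: falafel wrap + poke bowl + shrimp tacos + loaded fries — 61 min, 596 total.
The spare 1 min is too small for any remaining dish, and no feasible exchange beats 596.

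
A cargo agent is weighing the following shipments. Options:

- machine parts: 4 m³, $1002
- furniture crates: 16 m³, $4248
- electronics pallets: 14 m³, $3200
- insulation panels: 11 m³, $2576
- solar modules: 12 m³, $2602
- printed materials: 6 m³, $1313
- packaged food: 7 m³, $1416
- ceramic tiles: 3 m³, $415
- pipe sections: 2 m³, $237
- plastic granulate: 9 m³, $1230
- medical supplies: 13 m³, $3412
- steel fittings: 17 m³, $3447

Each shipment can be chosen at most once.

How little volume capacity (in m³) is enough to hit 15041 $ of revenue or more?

62

Look for the lowest-volume combination reaching 15041.
machine parts + furniture crates + insulation panels + solar modules + printed materials + medical supplies reaches 15153 using 62 m³.
Below 62 m³ the best achievable stays under 15041.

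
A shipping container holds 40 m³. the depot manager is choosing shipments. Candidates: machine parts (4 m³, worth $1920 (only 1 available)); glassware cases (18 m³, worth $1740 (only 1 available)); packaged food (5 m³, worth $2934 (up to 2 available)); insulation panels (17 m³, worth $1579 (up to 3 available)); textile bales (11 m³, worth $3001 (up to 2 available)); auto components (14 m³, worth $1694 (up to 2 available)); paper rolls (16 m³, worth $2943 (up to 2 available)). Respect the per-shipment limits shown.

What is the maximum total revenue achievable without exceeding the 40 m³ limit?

13790

Machine parts + 2×packaged food + 2×textile bales uses 36 of the 40 m³ and totals 13790.
Every other selection either busts 40 m³ or exceeds an availability limit or fails to beat 13790.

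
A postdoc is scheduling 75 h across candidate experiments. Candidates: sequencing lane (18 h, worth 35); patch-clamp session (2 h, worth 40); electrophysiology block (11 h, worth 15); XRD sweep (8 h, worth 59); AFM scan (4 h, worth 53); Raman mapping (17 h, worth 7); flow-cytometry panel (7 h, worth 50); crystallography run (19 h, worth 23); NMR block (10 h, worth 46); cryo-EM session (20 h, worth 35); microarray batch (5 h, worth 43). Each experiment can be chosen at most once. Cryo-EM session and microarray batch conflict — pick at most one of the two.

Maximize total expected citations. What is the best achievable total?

349

Best packing: sequencing lane + patch-clamp session + XRD sweep + AFM scan + flow-cytometry panel + crystallography run + NMR block + microarray batch — 73 h, 349 total.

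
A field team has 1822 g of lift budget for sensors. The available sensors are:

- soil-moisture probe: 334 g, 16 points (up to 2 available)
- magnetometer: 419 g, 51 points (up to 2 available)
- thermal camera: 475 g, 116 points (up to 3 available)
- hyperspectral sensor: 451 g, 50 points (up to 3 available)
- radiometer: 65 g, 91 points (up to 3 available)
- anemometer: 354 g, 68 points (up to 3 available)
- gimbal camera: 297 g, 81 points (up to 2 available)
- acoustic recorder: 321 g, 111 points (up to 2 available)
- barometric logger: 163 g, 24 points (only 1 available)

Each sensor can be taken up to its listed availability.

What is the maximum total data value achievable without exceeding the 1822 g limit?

727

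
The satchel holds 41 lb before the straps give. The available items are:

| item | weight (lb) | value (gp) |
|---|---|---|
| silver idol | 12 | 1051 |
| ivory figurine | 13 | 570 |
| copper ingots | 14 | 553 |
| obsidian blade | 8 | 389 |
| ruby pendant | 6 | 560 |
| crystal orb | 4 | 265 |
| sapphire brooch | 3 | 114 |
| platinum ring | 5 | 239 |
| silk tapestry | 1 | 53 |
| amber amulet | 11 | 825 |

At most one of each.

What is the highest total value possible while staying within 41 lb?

3090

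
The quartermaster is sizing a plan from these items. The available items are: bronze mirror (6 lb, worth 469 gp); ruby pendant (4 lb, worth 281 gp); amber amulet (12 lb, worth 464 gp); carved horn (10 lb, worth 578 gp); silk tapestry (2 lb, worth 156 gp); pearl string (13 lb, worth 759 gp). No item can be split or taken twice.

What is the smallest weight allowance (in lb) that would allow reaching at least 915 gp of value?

15

Need the lightest bundle worth ≥ 915.
Taking silk tapestry + pearl string gives 915 (≥ 915) for 15 lb.
Below 15 lb the best achievable stays under 915.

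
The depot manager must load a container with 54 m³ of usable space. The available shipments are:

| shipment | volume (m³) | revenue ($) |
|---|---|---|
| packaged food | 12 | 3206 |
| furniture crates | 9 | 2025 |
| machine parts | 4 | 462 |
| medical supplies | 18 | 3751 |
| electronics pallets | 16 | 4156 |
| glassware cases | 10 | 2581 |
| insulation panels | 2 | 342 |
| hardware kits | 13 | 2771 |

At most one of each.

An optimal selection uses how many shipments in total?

The maximum revenue within 54 m³ is 13056.
One optimal bundle: packaged food + electronics pallets + glassware cases + insulation panels + hardware kits (53 m³).
Every optimal selection uses 5 shipments.

5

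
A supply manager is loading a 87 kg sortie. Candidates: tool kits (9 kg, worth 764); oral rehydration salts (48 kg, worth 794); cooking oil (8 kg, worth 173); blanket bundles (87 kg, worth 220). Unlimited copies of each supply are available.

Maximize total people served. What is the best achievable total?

The ratio ordering already packs tightly: 9×tool kits, 81 kg, 6876.

6876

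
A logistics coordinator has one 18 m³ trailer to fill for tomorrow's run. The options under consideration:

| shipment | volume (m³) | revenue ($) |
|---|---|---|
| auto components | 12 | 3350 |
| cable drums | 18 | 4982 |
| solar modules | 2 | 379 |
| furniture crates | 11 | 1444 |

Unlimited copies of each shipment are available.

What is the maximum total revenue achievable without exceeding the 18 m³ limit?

4982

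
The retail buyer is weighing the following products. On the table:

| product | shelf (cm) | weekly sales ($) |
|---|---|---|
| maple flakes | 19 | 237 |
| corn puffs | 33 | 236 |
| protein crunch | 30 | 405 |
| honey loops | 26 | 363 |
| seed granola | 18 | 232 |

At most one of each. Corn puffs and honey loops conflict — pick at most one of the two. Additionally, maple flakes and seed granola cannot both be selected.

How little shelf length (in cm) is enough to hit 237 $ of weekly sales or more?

19

Look for the lowest-shelf combination reaching 237.
maple flakes reaches 237 using 19 cm.
Any bundle with less than 19 cm falls short of 237.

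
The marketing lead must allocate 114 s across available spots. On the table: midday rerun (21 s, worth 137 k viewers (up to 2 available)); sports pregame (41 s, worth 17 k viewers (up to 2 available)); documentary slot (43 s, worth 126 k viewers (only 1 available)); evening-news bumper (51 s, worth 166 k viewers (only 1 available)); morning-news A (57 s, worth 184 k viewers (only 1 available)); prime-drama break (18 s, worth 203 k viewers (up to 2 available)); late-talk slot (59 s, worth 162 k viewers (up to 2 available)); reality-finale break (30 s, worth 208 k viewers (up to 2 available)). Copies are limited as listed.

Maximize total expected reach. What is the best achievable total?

Ranking by ratio (expected reach/s): prime-drama break 11.28, reality-finale break 6.93, midday rerun 6.52, evening-news bumper 3.25.
A density-first pass picks 2×prime-drama break + 2×reality-finale break — 822 at 96 s.
Dropping reality-finale break frees 30 s; slotting in 2×midday rerun (42 s) lifts the total to 888 at 108 s.
Every other selection either busts 114 s or exceeds an availability limit or fails to beat 888.

888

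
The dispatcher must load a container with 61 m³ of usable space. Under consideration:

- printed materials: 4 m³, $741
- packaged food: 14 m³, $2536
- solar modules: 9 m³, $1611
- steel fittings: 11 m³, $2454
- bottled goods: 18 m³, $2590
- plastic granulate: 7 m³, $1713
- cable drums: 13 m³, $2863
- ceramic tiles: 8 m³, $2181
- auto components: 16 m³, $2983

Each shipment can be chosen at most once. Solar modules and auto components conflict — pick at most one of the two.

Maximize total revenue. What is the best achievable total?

Taking printed materials + steel fittings + plastic granulate + cable drums + ceramic tiles + auto components: 59 m³ used, 12935 in revenue.

12935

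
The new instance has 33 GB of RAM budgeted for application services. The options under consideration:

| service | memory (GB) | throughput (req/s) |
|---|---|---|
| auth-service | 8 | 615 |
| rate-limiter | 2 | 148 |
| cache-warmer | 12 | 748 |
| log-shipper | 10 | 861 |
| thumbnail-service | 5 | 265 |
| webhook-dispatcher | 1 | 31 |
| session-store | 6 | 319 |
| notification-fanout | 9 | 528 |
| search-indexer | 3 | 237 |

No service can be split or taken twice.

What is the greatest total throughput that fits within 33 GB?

Ranking by ratio (throughput/GB): log-shipper 86.10, search-indexer 79.00, auth-service 76.88.
Greedy by ratio would take auth-service + rate-limiter + log-shipper + webhook-dispatcher + notification-fanout + search-indexer: 33 GB used, total 2420.
Dropping rate-limiter and webhook-dispatcher and notification-fanout frees 12 GB; slotting in cache-warmer (12 GB) lifts the total to 2461 at 33 GB.
The closest alternative, auth-service + rate-limiter + log-shipper + webhook-dispatcher + notification-fanout + search-indexer, reaches only 2420.

2461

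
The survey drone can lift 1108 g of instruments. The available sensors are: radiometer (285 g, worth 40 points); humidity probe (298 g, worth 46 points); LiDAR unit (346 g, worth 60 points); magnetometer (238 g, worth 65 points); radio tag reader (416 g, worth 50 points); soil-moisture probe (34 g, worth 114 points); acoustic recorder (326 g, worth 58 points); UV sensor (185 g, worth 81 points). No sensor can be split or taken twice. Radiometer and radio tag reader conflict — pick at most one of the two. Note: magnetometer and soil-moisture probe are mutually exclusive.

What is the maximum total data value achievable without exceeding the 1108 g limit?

By data value per g: soil-moisture probe 3.35, UV sensor 0.44, magnetometer 0.27 lead.
Best packing: LiDAR unit + soil-moisture probe + acoustic recorder + UV sensor — 891 g, 313 total.

313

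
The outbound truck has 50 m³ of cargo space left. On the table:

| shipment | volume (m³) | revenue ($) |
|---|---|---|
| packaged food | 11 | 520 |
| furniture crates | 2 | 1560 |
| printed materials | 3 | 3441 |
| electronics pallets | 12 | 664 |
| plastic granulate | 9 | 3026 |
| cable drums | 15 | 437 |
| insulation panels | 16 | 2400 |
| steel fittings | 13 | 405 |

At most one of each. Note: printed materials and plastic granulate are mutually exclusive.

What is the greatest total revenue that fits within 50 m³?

8585

Packaged food + furniture crates + printed materials + electronics pallets + insulation panels uses 44 of the 50 m³ and totals 8585.
The closest alternative, furniture crates + printed materials + electronics pallets + cable drums + insulation panels, reaches only 8502.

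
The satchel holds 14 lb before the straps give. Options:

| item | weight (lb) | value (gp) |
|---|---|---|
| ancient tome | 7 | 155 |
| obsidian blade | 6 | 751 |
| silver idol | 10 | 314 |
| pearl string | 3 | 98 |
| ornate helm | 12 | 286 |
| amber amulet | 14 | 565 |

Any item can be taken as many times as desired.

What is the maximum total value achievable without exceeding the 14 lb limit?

Best packing: 2×obsidian blade — 12 lb, 1502 total.

1502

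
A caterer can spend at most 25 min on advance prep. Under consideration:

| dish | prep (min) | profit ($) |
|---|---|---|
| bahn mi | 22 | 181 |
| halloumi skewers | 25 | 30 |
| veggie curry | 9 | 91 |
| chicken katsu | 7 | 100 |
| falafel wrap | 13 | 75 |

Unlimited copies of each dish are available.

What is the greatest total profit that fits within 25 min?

300

Taking 3×chicken katsu: 21 min used, 300 in profit.
Nothing else within 25 min beats 300.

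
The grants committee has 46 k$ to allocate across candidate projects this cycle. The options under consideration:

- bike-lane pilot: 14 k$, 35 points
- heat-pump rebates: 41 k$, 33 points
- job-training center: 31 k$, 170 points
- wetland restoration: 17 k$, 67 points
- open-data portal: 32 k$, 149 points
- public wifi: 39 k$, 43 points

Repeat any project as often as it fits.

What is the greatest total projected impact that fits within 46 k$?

205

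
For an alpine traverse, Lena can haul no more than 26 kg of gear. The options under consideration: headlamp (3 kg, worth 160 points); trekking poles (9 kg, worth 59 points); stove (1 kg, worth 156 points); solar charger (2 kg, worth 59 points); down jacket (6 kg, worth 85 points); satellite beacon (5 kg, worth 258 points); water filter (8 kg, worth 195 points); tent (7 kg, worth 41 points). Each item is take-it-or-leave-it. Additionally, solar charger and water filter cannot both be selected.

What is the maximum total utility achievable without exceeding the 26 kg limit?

Taking headlamp + stove + down jacket + satellite beacon + water filter: 23 kg used, 854 in utility.
Runner-up headlamp + trekking poles + stove + satellite beacon + water filter tops out at 828.

854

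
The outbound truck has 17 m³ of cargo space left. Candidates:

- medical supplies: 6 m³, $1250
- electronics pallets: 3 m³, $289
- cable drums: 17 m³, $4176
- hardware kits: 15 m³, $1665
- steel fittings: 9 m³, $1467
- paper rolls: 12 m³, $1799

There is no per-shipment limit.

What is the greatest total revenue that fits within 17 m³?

Best packing: cable drums — 17 m³, 4176 total.
No other feasible combination exceeds 4176.

4176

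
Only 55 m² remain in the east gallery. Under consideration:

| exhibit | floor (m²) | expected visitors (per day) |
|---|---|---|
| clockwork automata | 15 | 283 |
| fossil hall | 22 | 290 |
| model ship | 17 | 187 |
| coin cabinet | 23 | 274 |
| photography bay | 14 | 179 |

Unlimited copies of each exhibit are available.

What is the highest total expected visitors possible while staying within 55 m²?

856

Filling by ratio: 3×clockwork automata for 849, with 10 m² left unused.
Dropping clockwork automata frees 15 m²; slotting in fossil hall (22 m²) lifts the total to 856 at 52 m².
Nothing else within 55 m² beats 856.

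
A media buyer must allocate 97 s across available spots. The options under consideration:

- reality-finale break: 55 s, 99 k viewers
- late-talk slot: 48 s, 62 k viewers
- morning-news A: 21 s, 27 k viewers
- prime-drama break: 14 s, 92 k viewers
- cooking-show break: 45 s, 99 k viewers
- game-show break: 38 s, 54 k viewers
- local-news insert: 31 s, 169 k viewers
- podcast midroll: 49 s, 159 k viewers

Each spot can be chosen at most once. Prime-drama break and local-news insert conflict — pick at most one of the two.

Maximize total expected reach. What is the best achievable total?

328

Ranking by ratio (expected reach/s): prime-drama break 6.57, local-news insert 5.45, podcast midroll 3.24, cooking-show break 2.20.
Local-news insert + podcast midroll uses 80 of the 97 s and totals 328.
Nothing else feasible within 97 s beats 328.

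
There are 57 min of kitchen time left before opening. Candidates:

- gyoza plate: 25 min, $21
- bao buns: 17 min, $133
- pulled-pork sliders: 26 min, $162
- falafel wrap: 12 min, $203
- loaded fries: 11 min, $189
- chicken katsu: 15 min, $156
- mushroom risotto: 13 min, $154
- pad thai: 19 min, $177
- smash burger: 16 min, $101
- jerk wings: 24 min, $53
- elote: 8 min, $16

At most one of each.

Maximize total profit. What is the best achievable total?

A density-first pass picks falafel wrap + loaded fries + chicken katsu + mushroom risotto — 702 at 51 min.
Dropping mushroom risotto frees 13 min; slotting in pad thai (19 min) lifts the total to 725 at 57 min.

725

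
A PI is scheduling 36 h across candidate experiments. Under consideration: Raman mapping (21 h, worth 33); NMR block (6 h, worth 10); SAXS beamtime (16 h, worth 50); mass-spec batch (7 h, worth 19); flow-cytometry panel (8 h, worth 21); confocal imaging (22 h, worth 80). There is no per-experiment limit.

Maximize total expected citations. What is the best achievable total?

2×mass-spec batch + confocal imaging uses 36 of the 36 h and totals 118.
Every other selection either busts 36 h or fails to beat 118.

118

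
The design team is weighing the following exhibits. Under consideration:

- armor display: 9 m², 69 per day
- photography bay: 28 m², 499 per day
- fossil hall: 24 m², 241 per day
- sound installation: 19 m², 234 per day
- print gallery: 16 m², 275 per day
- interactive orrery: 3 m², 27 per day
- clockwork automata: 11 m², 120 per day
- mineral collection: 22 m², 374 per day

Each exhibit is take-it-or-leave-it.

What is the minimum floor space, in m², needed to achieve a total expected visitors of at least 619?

Need the lightest bundle worth ≥ 619.
Taking print gallery + mineral collection gives 649 (≥ 619) for 38 m².
Any bundle with less than 38 m² falls short of 619.

38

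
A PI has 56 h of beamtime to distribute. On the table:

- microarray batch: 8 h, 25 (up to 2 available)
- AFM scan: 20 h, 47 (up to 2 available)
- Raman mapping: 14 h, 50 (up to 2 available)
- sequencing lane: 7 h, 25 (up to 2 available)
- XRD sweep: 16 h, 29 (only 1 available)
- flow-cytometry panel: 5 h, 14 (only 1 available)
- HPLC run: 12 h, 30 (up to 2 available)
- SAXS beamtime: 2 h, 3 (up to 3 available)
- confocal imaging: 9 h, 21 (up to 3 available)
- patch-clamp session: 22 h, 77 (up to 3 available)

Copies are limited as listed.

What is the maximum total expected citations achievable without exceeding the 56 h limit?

The ratio heuristic lands on microarray batch + 2×Raman mapping + 2×sequencing lane + flow-cytometry panel (189) but leaves 1 h idle.
The 43 h tied up in microarray batch and 2×Raman mapping and sequencing lane is better spent on 2×patch-clamp session — total rises to 193 (56 h).
Nothing else within 56 h beats 193.

193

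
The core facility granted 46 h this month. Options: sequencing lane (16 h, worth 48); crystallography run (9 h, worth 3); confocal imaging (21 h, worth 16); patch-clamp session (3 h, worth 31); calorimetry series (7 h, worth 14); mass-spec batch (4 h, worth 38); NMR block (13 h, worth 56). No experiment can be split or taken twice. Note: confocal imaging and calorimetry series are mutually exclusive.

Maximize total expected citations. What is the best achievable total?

187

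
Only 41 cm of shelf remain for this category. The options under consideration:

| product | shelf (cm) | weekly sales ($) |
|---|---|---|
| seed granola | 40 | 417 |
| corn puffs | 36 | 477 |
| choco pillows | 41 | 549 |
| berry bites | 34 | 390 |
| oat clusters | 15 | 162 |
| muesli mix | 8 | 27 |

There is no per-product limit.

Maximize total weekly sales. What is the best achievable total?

549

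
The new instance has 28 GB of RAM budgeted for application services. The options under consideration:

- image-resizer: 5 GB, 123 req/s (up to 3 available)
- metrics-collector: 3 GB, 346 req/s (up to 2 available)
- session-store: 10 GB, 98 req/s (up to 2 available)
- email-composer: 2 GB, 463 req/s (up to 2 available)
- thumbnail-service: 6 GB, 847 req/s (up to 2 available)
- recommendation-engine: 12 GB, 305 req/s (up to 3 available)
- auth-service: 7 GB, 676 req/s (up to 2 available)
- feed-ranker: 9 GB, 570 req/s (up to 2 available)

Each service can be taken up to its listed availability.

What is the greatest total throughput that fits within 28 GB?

Greedy by ratio would take image-resizer + 2×metrics-collector + 2×email-composer + 2×thumbnail-service: 27 GB used, total 3435.
The 8 GB tied up in image-resizer and metrics-collector is better spent on auth-service — total rises to 3642 (26 GB).
The spare 2 GB is too small for any remaining service, and no exchange beats 3642.

3642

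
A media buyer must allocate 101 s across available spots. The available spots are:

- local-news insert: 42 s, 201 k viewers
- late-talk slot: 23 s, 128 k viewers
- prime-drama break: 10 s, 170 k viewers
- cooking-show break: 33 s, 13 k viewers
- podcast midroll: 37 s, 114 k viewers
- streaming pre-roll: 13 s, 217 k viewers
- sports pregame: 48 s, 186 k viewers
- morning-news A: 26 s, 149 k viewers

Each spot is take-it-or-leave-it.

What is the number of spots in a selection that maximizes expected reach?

The maximum expected reach within 101 s is 737.
local-news insert + prime-drama break + streaming pre-roll + morning-news A hits 737 at 91 s.
Every optimal selection uses 4 spots.

4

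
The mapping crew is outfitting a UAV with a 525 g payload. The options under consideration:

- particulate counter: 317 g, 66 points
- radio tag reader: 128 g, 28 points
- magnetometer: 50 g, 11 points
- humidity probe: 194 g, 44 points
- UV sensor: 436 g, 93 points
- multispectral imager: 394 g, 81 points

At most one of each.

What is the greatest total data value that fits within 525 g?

Greedy by ratio would take radio tag reader + magnetometer + humidity probe: 372 g used, total 83.
The 178 g tied up in radio tag reader and magnetometer is better spent on particulate counter — total rises to 110 (511 g).

110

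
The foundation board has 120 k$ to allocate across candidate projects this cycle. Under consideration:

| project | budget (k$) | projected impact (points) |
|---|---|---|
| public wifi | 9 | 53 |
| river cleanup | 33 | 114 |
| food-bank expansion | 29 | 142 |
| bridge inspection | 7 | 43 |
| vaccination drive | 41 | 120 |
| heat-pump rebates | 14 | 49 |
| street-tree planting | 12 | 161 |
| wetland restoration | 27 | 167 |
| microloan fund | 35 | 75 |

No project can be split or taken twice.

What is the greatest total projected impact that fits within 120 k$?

The ratio heuristic lands on public wifi + food-bank expansion + bridge inspection + heat-pump rebates + street-tree planting + wetland restoration (615) but leaves 22 k$ idle.
Replace heat-pump rebates with river cleanup: the trade gains 65 net, giving 680 at 117 k$.
Every other selection either busts 120 k$ or fails to beat 680.

680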